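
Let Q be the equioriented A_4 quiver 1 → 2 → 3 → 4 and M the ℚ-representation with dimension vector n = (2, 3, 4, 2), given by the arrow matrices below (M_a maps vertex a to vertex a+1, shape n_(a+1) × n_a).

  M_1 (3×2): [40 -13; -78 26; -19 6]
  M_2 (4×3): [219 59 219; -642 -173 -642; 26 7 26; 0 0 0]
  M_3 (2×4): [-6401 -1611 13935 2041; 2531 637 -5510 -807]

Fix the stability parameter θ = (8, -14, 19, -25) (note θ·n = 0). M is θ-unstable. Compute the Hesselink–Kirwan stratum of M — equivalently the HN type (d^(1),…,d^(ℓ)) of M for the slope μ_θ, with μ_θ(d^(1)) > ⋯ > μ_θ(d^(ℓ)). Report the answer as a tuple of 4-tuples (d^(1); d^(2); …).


Via rank(M_{q-1}∘⋯∘M_p): M ≅ I[1,2], I[1,4], I[2,4], I[3,3]^2.
μ_θ-semistable layers: μ^(1)=19; μ^(2)=-3; μ^(3)=-14

((0, 0, 2, 0); (2, 2, 2, 2); (0, 1, 0, 0))


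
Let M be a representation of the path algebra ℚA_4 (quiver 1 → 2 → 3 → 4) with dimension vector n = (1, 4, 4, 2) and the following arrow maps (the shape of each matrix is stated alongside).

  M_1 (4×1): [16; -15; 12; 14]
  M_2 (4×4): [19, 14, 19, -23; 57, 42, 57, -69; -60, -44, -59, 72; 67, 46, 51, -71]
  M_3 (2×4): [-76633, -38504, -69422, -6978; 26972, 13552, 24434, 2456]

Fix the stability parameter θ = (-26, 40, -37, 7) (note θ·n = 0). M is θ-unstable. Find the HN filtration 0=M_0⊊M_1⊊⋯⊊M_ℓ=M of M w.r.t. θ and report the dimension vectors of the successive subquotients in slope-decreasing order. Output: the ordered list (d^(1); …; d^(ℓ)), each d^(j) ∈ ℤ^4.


Via rank(M_{q-1}∘⋯∘M_p): M ≅ I[1,2], I[2,2], I[2,4]^2, I[3,3]^2.
μ_θ-semistable layers: μ^(1)=40; μ^(2)=7; μ^(3)=3/2; μ^(4)=-26; μ^(5)=-37

((0, 2, 0, 0); (0, 0, 0, 2); (0, 2, 2, 0); (1, 0, 0, 0); (0, 0, 2, 0))


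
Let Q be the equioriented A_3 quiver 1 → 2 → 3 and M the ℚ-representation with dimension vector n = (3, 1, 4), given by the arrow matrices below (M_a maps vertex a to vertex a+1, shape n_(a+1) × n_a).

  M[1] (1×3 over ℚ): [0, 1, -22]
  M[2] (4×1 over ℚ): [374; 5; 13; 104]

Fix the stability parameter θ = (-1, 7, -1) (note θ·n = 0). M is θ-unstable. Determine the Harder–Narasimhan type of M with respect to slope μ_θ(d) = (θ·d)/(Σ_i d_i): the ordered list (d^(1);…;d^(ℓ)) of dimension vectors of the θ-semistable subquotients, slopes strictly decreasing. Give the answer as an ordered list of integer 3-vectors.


Via rank(M_{q-1}∘⋯∘M_p): M ≅ I[1,1]^2, I[1,3], I[3,3]^3.
μ_θ-semistable layers: μ^(1)=3; μ^(2)=-1

((0, 1, 1); (3, 0, 3))


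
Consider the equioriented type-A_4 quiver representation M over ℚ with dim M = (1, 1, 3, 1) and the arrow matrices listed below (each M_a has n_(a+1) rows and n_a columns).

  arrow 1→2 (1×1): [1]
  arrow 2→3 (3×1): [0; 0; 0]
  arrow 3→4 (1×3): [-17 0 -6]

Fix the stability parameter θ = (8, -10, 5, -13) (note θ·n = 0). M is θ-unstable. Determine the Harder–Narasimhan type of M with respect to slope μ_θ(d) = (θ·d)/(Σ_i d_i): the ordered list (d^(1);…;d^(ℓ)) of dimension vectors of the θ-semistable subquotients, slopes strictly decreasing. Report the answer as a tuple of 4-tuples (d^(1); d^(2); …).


Interval decomposition of M: I[1,2], I[3,3]^2, I[3,4].
HN type (ℓ=3): μ^(1)=5; μ^(2)=-1; μ^(3)=-4

((0, 0, 2, 0); (1, 1, 0, 0); (0, 0, 1, 1))


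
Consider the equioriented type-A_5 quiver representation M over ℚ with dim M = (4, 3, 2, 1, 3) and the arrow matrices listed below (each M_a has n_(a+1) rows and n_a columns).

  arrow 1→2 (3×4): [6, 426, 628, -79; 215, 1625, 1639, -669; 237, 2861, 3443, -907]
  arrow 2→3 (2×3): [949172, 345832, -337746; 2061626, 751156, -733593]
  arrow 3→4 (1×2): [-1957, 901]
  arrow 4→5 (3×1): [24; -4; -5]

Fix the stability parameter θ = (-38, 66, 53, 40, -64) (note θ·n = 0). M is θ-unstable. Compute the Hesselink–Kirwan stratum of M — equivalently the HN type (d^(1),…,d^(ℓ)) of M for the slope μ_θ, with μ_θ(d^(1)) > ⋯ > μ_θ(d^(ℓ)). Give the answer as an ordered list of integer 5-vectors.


Via rank(M_{q-1}∘⋯∘M_p): M ≅ I[1,1], I[1,2]^2, I[1,5], I[3,3], I[5,5]^2.
μ_θ-semistable layers: μ^(1)=66; μ^(2)=53; μ^(3)=95/4; μ^(4)=-38; μ^(5)=-64

((0, 2, 0, 0, 0); (0, 0, 1, 0, 0); (0, 1, 1, 1, 1); (4, 0, 0, 0, 0); (0, 0, 0, 0, 2))


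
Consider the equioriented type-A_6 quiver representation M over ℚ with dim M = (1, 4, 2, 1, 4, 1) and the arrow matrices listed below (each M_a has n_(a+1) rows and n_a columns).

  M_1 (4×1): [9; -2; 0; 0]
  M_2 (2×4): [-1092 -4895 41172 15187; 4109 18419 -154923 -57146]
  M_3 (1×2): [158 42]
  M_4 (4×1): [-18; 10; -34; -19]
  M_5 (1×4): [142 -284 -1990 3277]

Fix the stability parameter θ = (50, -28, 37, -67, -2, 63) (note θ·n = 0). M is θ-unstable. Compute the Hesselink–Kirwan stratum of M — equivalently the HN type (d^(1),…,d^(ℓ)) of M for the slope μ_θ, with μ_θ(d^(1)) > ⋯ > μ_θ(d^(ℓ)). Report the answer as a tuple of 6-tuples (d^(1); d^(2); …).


Via rank(M_{q-1}∘⋯∘M_p): M ≅ I[1,6], I[2,2]^2, I[2,3], I[5,5]^3.
μ_θ-semistable layers: μ^(1)=63; μ^(2)=37; μ^(3)=-2; μ^(4)=-28

((0, 0, 0, 0, 0, 1); (0, 0, 1, 0, 0, 0); (1, 1, 1, 1, 4, 0); (0, 3, 0, 0, 0, 0))


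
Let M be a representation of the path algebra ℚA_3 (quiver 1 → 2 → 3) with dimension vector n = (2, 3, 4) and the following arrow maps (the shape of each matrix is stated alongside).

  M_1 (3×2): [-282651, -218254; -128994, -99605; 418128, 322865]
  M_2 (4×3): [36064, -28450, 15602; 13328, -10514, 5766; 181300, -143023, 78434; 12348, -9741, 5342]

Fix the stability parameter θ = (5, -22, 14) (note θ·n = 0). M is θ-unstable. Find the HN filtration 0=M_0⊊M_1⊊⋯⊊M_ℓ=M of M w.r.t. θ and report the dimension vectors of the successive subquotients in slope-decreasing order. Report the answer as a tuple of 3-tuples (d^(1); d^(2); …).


Via rank(M_{q-1}∘⋯∘M_p): M ≅ I[1,3]^2, I[2,2], I[3,3]^2.
μ_θ-semistable layers: μ^(1)=14; μ^(2)=-17/2; μ^(3)=-22

((0, 0, 4); (2, 2, 0); (0, 1, 0))


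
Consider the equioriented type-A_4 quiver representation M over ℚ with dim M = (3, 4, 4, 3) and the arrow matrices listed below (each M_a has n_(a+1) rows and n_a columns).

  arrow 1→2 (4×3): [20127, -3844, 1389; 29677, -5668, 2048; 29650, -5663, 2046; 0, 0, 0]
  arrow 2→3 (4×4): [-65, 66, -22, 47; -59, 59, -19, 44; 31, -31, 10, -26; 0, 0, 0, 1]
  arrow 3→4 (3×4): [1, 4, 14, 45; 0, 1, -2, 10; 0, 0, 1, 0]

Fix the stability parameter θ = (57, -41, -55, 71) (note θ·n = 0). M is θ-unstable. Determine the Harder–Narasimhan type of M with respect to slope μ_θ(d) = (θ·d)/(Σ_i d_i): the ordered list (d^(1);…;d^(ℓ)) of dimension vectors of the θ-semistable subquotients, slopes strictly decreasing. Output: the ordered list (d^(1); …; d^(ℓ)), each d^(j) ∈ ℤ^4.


Via rank(M_{q-1}∘⋯∘M_p): M ≅ I[1,4]^3, I[2,3].
μ_θ-semistable layers: μ^(1)=71; μ^(2)=-13; μ^(3)=-48

((0, 0, 0, 3); (3, 3, 3, 0); (0, 1, 1, 0))


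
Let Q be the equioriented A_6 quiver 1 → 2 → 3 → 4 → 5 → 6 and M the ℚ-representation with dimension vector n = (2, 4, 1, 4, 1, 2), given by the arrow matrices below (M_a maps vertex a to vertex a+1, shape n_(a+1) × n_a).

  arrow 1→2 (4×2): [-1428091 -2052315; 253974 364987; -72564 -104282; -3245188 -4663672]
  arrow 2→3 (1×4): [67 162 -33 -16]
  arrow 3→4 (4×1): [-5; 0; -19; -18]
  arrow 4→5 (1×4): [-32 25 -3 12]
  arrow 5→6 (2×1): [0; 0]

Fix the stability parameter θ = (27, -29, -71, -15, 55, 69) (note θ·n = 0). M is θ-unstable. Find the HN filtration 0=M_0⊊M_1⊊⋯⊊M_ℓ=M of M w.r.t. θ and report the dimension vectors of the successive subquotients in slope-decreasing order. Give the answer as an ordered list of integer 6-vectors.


Via rank(M_{q-1}∘⋯∘M_p): M ≅ I[1,2], I[1,5], I[2,2]^2, I[4,4]^3, I[6,6]^2.
μ_θ-semistable layers: μ^(1)=69; μ^(2)=55; μ^(3)=-1; μ^(4)=-15; μ^(5)=-73/3; μ^(6)=-29

((0, 0, 0, 0, 0, 2); (0, 0, 0, 0, 1, 0); (1, 1, 0, 0, 0, 0); (0, 0, 0, 4, 0, 0); (1, 1, 1, 0, 0, 0); (0, 2, 0, 0, 0, 0))


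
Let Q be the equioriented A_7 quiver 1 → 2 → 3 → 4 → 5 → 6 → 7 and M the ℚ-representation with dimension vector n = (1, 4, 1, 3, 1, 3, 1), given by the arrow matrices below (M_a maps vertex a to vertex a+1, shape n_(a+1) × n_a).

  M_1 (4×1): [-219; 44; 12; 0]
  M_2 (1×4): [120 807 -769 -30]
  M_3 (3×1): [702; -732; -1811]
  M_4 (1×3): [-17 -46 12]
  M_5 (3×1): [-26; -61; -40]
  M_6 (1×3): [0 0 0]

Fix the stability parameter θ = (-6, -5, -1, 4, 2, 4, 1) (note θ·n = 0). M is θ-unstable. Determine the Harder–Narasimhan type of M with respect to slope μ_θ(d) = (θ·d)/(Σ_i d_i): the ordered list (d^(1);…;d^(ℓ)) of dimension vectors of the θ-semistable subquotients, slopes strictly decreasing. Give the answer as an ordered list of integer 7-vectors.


Interval decomposition of M: I[1,2], I[2,2]^2, I[2,6], I[4,4]^2, I[6,6]^2, I[7,7].
HN type (ℓ=6): μ^(1)=4; μ^(2)=3; μ^(3)=1; μ^(4)=-1; μ^(5)=-5; μ^(6)=-6

((0, 0, 0, 2, 0, 3, 0); (0, 0, 0, 1, 1, 0, 0); (0, 0, 0, 0, 0, 0, 1); (0, 0, 1, 0, 0, 0, 0); (0, 4, 0, 0, 0, 0, 0); (1, 0, 0, 0, 0, 0, 0))


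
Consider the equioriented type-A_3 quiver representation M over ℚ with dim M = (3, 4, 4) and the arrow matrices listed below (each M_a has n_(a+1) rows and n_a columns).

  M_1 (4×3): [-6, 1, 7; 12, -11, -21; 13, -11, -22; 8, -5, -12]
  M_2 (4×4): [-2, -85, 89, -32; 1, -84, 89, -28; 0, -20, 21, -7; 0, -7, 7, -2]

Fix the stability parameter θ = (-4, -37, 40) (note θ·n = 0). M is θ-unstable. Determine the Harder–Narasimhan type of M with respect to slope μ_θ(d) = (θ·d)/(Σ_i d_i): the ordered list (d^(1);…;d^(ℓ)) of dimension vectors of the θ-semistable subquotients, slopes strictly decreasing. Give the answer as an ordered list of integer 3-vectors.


Via rank(M_{q-1}∘⋯∘M_p): M ≅ I[1,3]^3, I[2,3].
μ_θ-semistable layers: μ^(1)=40; μ^(2)=-41/2; μ^(3)=-37

((0, 0, 4); (3, 3, 0); (0, 1, 0))


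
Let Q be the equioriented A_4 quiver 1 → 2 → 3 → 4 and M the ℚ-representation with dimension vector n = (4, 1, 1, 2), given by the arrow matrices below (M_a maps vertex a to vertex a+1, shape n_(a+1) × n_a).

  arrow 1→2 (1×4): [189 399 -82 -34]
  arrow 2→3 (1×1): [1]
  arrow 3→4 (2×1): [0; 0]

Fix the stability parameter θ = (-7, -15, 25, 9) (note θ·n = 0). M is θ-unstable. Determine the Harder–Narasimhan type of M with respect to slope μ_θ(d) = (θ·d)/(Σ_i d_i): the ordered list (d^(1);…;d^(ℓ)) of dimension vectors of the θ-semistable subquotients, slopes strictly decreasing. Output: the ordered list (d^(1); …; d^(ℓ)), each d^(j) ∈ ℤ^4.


Barcode: M ≅ I[1,1]^3, I[1,3], I[4,4]^2. HN layers by μ_θ (4 steps, strictly decreasing):
  μ^(1)=25; μ^(2)=9; μ^(3)=-7; μ^(4)=-11

((0, 0, 1, 0); (0, 0, 0, 2); (3, 0, 0, 0); (1, 1, 0, 0))


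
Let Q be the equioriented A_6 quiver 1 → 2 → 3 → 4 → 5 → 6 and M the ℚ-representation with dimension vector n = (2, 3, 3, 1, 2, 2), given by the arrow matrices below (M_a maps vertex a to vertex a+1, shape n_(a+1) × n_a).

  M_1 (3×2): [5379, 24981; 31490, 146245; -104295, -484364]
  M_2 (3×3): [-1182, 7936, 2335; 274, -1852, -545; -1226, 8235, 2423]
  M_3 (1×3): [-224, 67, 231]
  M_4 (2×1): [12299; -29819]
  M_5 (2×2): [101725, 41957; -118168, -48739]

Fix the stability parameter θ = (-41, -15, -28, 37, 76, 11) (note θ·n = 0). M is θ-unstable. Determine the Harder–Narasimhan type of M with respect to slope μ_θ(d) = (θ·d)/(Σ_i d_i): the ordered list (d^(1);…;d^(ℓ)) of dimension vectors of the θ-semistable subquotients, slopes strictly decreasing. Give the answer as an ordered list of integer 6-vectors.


Interval decomposition of M: I[1,3], I[1,6], I[2,2], I[3,3], I[5,6].
HN type (ℓ=6): μ^(1)=87/2; μ^(2)=37; μ^(3)=-15; μ^(4)=-43/2; μ^(5)=-28; μ^(6)=-41

((0, 0, 0, 0, 2, 2); (0, 0, 0, 1, 0, 0); (0, 1, 0, 0, 0, 0); (0, 2, 2, 0, 0, 0); (0, 0, 1, 0, 0, 0); (2, 0, 0, 0, 0, 0))


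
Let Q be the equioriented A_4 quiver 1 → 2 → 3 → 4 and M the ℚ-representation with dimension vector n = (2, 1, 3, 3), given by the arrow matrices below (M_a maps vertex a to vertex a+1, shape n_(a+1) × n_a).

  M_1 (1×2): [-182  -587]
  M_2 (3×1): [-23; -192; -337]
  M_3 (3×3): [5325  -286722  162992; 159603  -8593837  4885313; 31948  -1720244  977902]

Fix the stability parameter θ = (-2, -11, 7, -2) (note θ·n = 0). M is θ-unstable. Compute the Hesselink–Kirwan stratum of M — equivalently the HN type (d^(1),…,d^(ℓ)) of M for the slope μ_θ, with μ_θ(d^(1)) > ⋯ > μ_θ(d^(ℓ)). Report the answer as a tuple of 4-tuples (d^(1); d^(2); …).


Via rank(M_{q-1}∘⋯∘M_p): M ≅ I[1,1], I[1,4], I[3,4]^2.
μ_θ-semistable layers: μ^(1)=5/2; μ^(2)=-2; μ^(3)=-13/2

((0, 0, 3, 3); (1, 0, 0, 0); (1, 1, 0, 0))


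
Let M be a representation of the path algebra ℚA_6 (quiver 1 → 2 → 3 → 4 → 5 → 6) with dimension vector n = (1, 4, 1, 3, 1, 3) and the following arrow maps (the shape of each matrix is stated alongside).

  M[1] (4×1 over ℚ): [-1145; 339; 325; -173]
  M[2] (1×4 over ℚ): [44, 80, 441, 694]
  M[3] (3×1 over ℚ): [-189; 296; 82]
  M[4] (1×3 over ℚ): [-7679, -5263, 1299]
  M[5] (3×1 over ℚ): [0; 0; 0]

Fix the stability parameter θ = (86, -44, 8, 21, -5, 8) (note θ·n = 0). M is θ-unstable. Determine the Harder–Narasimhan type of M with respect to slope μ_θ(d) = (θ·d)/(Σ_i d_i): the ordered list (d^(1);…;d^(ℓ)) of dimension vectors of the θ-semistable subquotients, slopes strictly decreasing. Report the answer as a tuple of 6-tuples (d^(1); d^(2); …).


Barcode: M ≅ I[1,5], I[2,2]^3, I[4,4]^2, I[6,6]^3. HN layers by μ_θ (4 steps, strictly decreasing):
  μ^(1)=21; μ^(2)=66/5; μ^(3)=8; μ^(4)=-44

((0, 0, 0, 2, 0, 0); (1, 1, 1, 1, 1, 0); (0, 0, 0, 0, 0, 3); (0, 3, 0, 0, 0, 0))


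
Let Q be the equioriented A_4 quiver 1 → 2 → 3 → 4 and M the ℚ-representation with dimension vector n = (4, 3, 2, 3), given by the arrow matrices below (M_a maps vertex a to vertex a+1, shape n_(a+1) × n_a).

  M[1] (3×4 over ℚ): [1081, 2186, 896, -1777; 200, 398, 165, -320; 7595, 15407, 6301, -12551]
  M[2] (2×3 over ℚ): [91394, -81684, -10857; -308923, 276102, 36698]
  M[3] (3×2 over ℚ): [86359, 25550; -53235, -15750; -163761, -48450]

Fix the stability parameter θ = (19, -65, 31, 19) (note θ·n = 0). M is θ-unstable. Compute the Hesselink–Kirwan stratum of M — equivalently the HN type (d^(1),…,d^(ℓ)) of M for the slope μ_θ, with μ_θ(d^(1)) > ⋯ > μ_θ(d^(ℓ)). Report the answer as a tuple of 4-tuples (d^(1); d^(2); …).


Barcode: M ≅ I[1,1], I[1,2], I[1,3], I[1,4], I[4,4]^2. HN layers by μ_θ (4 steps, strictly decreasing):
  μ^(1)=31; μ^(2)=25; μ^(3)=19; μ^(4)=-23

((0, 0, 1, 0); (0, 0, 1, 1); (1, 0, 0, 2); (3, 3, 0, 0))


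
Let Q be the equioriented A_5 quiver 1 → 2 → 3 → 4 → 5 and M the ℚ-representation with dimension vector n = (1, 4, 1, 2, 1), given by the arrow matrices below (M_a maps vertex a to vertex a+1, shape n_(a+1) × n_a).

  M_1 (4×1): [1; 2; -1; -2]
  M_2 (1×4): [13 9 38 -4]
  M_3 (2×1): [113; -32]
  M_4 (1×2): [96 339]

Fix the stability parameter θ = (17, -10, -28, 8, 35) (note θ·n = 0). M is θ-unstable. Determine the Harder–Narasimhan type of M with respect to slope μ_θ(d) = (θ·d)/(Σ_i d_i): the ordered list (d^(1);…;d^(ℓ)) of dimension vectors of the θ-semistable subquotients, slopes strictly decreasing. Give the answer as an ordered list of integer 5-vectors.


Barcode: M ≅ I[1,4], I[2,2]^3, I[4,5]. HN layers by μ_θ (4 steps, strictly decreasing):
  μ^(1)=35; μ^(2)=8; μ^(3)=-7; μ^(4)=-10

((0, 0, 0, 0, 1); (0, 0, 0, 2, 0); (1, 1, 1, 0, 0); (0, 3, 0, 0, 0))


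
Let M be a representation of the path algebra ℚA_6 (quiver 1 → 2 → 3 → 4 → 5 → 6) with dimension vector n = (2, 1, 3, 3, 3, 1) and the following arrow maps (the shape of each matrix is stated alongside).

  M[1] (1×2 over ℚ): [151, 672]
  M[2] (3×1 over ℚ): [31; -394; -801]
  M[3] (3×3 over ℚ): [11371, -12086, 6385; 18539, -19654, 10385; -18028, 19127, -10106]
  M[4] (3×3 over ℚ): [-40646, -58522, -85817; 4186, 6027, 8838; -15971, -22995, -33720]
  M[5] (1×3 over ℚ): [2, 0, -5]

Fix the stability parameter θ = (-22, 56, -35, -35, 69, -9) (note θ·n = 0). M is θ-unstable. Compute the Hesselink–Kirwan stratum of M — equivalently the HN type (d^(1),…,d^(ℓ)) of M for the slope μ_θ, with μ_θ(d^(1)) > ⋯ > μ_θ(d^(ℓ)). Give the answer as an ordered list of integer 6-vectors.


Via rank(M_{q-1}∘⋯∘M_p): M ≅ I[1,1], I[1,3], I[3,5], I[3,6], I[4,5].
μ_θ-semistable layers: μ^(1)=69; μ^(2)=30; μ^(3)=21/2; μ^(4)=-22; μ^(5)=-35

((0, 0, 0, 0, 2, 0); (0, 0, 0, 0, 1, 1); (0, 1, 1, 0, 0, 0); (2, 0, 0, 0, 0, 0); (0, 0, 2, 3, 0, 0))


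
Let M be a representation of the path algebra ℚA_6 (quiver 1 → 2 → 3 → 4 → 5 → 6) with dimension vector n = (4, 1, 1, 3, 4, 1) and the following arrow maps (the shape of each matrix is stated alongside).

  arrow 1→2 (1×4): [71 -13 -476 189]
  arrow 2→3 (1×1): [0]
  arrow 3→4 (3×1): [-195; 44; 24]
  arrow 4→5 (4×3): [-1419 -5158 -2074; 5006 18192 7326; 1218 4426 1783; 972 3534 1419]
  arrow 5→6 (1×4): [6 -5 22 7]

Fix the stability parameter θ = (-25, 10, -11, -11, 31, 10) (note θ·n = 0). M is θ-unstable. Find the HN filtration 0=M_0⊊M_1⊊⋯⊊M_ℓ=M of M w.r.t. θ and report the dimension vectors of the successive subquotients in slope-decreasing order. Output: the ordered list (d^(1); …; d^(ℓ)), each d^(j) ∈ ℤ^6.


Via rank(M_{q-1}∘⋯∘M_p): M ≅ I[1,1]^3, I[1,2], I[3,6], I[4,4], I[4,5], I[5,5]^2.
μ_θ-semistable layers: μ^(1)=31; μ^(2)=41/2; μ^(3)=10; μ^(4)=-11; μ^(5)=-25

((0, 0, 0, 0, 3, 0); (0, 0, 0, 0, 1, 1); (0, 1, 0, 0, 0, 0); (0, 0, 1, 3, 0, 0); (4, 0, 0, 0, 0, 0))


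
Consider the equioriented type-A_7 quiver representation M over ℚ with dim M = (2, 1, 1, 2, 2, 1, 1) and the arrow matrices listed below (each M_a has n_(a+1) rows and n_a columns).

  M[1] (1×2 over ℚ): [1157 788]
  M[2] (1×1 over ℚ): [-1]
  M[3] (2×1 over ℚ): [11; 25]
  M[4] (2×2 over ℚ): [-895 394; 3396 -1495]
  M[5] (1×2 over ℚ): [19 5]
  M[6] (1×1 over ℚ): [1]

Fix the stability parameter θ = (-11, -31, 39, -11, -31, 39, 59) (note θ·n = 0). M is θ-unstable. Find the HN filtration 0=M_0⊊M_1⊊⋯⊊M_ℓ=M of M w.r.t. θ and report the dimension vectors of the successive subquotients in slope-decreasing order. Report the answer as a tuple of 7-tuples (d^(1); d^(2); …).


Via rank(M_{q-1}∘⋯∘M_p): M ≅ I[1,1], I[1,5], I[4,7].
μ_θ-semistable layers: μ^(1)=59; μ^(2)=39; μ^(3)=-1; μ^(4)=-11; μ^(5)=-21

((0, 0, 0, 0, 0, 0, 1); (0, 0, 0, 0, 0, 1, 0); (0, 0, 1, 1, 1, 0, 0); (1, 0, 0, 0, 0, 0, 0); (1, 1, 0, 1, 1, 0, 0))


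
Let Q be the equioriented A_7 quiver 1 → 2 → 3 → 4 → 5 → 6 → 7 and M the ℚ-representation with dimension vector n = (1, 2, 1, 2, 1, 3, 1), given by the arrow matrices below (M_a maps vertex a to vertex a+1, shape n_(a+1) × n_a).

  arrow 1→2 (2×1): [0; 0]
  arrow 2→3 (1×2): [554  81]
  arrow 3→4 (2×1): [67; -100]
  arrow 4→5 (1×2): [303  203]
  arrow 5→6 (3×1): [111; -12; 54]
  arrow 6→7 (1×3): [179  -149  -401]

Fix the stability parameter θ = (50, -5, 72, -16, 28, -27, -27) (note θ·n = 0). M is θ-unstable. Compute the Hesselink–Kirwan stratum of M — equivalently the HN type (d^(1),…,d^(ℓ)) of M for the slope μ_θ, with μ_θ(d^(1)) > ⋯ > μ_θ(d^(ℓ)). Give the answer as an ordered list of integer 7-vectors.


Barcode: M ≅ I[1,1], I[2,2], I[2,7], I[4,4], I[6,6]^2. HN layers by μ_θ (5 steps, strictly decreasing):
  μ^(1)=50; μ^(2)=6; μ^(3)=-5; μ^(4)=-16; μ^(5)=-27

((1, 0, 0, 0, 0, 0, 0); (0, 0, 1, 1, 1, 1, 1); (0, 2, 0, 0, 0, 0, 0); (0, 0, 0, 1, 0, 0, 0); (0, 0, 0, 0, 0, 2, 0))


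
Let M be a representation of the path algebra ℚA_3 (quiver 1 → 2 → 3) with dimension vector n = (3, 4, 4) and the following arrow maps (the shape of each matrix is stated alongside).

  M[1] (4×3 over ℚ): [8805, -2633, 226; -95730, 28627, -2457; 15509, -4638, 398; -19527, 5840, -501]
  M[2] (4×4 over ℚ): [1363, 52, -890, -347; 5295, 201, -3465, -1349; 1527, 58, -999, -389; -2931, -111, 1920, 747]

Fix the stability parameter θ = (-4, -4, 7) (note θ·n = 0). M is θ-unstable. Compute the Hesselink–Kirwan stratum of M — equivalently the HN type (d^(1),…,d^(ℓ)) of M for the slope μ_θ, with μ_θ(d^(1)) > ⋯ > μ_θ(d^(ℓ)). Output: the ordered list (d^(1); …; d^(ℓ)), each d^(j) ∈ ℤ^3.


Interval decomposition of M: I[1,2], I[1,3]^2, I[2,3], I[3,3].
HN type (ℓ=2): μ^(1)=7; μ^(2)=-4

((0, 0, 4); (3, 4, 0))


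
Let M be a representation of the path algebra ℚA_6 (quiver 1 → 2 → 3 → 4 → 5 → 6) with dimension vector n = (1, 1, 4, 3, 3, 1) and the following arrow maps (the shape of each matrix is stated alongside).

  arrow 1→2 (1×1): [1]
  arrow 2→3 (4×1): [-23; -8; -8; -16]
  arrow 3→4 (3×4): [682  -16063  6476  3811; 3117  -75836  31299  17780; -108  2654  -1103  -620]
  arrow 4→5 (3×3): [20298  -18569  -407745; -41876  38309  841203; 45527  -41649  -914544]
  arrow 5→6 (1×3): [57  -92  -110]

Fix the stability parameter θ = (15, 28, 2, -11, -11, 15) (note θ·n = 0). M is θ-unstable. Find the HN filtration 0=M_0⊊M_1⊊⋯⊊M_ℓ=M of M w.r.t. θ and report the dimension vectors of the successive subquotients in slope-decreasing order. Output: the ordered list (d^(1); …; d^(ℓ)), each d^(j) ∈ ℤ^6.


Barcode: M ≅ I[1,6], I[3,3], I[3,4], I[3,5], I[5,5]. HN layers by μ_θ (6 steps, strictly decreasing):
  μ^(1)=15; μ^(2)=23/5; μ^(3)=2; μ^(4)=-9/2; μ^(5)=-20/3; μ^(6)=-11

((0, 0, 0, 0, 0, 1); (1, 1, 1, 1, 1, 0); (0, 0, 1, 0, 0, 0); (0, 0, 1, 1, 0, 0); (0, 0, 1, 1, 1, 0); (0, 0, 0, 0, 1, 0))


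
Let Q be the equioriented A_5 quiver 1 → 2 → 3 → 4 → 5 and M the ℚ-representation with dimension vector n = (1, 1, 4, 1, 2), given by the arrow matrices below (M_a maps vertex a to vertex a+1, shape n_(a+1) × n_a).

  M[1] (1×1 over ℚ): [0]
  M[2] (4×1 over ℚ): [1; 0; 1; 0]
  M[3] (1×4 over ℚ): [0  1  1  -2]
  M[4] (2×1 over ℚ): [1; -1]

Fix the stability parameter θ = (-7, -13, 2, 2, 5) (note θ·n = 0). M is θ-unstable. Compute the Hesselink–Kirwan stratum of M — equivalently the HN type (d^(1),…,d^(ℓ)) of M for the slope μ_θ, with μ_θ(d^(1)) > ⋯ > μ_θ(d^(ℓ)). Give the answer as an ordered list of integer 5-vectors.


Interval decomposition of M: I[1,1], I[2,5], I[3,3]^3, I[5,5].
HN type (ℓ=4): μ^(1)=5; μ^(2)=2; μ^(3)=-7; μ^(4)=-13

((0, 0, 0, 0, 2); (0, 0, 4, 1, 0); (1, 0, 0, 0, 0); (0, 1, 0, 0, 0))


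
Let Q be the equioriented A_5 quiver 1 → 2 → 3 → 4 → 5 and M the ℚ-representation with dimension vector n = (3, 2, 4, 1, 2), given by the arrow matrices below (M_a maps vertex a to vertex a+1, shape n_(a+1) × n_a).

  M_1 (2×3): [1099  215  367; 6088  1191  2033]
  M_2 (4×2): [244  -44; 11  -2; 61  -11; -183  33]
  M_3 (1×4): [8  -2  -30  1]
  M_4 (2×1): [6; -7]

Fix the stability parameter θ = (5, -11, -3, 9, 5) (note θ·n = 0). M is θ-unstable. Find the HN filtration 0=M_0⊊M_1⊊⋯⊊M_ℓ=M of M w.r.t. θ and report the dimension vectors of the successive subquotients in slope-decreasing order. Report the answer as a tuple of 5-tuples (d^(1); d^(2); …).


Via rank(M_{q-1}∘⋯∘M_p): M ≅ I[1,1], I[1,3], I[1,5], I[3,3]^2, I[5,5].
μ_θ-semistable layers: μ^(1)=7; μ^(2)=5; μ^(3)=-3

((0, 0, 0, 1, 1); (1, 0, 0, 0, 1); (2, 2, 4, 0, 0))


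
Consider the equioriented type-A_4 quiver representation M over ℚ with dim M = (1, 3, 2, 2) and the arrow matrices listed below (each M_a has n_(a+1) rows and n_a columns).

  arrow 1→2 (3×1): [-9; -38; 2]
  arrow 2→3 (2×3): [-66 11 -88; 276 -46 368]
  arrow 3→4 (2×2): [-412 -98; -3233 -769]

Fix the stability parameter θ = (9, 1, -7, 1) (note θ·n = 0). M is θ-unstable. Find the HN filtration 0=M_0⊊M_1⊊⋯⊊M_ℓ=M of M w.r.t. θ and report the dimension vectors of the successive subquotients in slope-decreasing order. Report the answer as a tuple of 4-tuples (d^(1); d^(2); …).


Interval decomposition of M: I[1,2], I[2,2], I[2,4], I[3,4].
HN type (ℓ=4): μ^(1)=5; μ^(2)=1; μ^(3)=-3; μ^(4)=-7

((1, 1, 0, 0); (0, 1, 0, 2); (0, 1, 1, 0); (0, 0, 1, 0))


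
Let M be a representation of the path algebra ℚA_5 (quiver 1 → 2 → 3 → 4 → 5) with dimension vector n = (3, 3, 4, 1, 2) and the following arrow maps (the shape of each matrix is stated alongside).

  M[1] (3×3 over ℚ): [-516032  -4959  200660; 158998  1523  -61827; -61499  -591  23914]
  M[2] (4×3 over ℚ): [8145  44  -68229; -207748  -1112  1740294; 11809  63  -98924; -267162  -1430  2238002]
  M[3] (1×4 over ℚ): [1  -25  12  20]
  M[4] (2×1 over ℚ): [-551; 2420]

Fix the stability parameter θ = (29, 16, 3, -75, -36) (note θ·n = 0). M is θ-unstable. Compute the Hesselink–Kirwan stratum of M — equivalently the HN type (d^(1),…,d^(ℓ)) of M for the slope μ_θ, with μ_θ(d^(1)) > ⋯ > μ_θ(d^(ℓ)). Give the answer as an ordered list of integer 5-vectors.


Via rank(M_{q-1}∘⋯∘M_p): M ≅ I[1,3]^2, I[1,5], I[3,3], I[5,5].
μ_θ-semistable layers: μ^(1)=16; μ^(2)=3; μ^(3)=-63/5; μ^(4)=-36

((2, 2, 2, 0, 0); (0, 0, 1, 0, 0); (1, 1, 1, 1, 1); (0, 0, 0, 0, 1))


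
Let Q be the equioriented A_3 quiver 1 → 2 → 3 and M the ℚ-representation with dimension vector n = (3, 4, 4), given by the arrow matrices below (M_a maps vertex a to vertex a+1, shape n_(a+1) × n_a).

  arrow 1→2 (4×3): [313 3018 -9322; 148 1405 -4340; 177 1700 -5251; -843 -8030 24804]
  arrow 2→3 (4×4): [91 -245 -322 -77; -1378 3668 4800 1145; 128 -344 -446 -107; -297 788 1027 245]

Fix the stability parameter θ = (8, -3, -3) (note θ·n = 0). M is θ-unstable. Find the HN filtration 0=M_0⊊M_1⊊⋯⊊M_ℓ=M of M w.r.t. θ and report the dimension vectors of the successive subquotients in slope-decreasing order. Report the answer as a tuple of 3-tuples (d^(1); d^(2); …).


Barcode: M ≅ I[1,3]^3, I[2,2], I[3,3]. HN layers by μ_θ (2 steps, strictly decreasing):
  μ^(1)=2/3; μ^(2)=-3

((3, 3, 3); (0, 1, 1))


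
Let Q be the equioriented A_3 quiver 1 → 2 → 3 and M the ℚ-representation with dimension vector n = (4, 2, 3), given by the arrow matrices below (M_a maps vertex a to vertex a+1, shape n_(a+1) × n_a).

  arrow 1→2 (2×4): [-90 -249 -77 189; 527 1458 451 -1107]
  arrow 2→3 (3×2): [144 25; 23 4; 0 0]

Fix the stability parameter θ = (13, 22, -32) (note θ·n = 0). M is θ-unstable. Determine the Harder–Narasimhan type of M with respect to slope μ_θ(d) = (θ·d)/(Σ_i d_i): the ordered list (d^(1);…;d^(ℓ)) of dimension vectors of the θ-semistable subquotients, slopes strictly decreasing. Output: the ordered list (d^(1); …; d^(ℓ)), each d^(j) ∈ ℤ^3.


Interval decomposition of M: I[1,1]^2, I[1,3]^2, I[3,3].
HN type (ℓ=3): μ^(1)=13; μ^(2)=1; μ^(3)=-32

((2, 0, 0); (2, 2, 2); (0, 0, 1))


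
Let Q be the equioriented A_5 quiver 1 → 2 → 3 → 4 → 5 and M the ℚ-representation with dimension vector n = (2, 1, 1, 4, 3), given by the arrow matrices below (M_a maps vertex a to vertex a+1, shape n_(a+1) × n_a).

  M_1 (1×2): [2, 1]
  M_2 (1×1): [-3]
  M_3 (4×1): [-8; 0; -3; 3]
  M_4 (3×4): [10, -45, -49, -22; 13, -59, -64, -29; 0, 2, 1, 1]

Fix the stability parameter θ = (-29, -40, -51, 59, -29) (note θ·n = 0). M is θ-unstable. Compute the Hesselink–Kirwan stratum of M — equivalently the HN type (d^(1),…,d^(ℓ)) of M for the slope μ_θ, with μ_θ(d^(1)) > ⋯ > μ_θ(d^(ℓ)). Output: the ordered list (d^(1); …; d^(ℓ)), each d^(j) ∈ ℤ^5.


Barcode: M ≅ I[1,1], I[1,5], I[4,4], I[4,5]^2. HN layers by μ_θ (4 steps, strictly decreasing):
  μ^(1)=59; μ^(2)=15; μ^(3)=-29; μ^(4)=-40

((0, 0, 0, 1, 0); (0, 0, 0, 3, 3); (1, 0, 0, 0, 0); (1, 1, 1, 0, 0))


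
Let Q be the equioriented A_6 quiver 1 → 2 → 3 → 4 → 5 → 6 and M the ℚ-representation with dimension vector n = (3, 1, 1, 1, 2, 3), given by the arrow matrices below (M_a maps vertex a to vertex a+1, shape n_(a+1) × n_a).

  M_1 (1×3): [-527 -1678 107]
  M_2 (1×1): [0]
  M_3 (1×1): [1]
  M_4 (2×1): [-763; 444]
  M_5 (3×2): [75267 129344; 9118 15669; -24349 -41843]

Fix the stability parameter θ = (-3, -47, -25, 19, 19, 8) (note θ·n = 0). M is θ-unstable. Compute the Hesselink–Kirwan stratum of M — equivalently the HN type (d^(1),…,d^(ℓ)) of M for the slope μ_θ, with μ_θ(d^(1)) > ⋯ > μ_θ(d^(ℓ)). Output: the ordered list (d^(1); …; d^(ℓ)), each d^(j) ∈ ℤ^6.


Via rank(M_{q-1}∘⋯∘M_p): M ≅ I[1,1]^2, I[1,2], I[3,6], I[5,6], I[6,6].
μ_θ-semistable layers: μ^(1)=46/3; μ^(2)=27/2; μ^(3)=8; μ^(4)=-3; μ^(5)=-25

((0, 0, 0, 1, 1, 1); (0, 0, 0, 0, 1, 1); (0, 0, 0, 0, 0, 1); (2, 0, 0, 0, 0, 0); (1, 1, 1, 0, 0, 0))


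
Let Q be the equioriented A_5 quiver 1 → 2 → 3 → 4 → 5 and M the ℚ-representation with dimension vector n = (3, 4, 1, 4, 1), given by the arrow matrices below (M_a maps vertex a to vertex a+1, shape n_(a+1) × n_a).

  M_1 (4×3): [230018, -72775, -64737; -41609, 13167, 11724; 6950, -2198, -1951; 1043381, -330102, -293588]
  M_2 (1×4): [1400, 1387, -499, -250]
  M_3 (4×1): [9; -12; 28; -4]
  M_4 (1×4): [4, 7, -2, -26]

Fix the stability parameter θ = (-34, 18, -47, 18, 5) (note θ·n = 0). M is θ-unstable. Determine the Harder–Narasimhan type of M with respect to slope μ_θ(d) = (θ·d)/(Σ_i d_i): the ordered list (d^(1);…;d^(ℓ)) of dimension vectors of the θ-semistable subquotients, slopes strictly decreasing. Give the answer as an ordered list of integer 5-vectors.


Interval decomposition of M: I[1,2]^2, I[1,4], I[2,2], I[4,4]^2, I[4,5].
HN type (ℓ=4): μ^(1)=18; μ^(2)=23/2; μ^(3)=-29/2; μ^(4)=-34

((0, 3, 0, 3, 0); (0, 0, 0, 1, 1); (0, 1, 1, 0, 0); (3, 0, 0, 0, 0))


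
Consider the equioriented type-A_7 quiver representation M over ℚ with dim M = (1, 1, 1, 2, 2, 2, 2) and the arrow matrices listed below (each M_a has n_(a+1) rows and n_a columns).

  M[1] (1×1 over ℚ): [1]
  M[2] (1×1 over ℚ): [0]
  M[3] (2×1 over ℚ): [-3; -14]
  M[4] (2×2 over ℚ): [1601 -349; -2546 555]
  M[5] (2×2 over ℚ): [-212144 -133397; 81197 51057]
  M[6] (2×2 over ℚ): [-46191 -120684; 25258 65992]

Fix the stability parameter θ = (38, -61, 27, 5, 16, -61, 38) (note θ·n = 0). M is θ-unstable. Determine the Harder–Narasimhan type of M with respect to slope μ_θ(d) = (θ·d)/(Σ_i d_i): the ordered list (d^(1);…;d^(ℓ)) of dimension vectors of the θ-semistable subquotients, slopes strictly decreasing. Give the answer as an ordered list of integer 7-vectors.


Interval decomposition of M: I[1,2], I[3,6], I[4,7], I[7,7].
HN type (ℓ=4): μ^(1)=38; μ^(2)=-13/4; μ^(3)=-23/2; μ^(4)=-40/3

((0, 0, 0, 0, 0, 0, 2); (0, 0, 1, 1, 1, 1, 0); (1, 1, 0, 0, 0, 0, 0); (0, 0, 0, 1, 1, 1, 0))


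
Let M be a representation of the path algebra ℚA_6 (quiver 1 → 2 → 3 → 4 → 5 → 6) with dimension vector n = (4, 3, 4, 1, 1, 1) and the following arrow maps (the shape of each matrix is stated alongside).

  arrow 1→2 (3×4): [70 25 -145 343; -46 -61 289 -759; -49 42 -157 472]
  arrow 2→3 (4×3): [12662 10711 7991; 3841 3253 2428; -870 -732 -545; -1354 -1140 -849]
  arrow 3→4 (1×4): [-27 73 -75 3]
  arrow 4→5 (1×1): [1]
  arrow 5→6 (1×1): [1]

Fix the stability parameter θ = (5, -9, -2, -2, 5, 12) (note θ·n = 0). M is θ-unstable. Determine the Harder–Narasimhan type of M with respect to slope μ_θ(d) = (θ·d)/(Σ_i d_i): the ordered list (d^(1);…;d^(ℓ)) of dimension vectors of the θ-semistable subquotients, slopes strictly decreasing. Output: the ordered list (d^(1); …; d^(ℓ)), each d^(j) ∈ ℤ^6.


Interval decomposition of M: I[1,1], I[1,3]^2, I[1,6], I[3,3].
HN type (ℓ=3): μ^(1)=12; μ^(2)=5; μ^(3)=-2

((0, 0, 0, 0, 0, 1); (1, 0, 0, 0, 1, 0); (3, 3, 4, 1, 0, 0))


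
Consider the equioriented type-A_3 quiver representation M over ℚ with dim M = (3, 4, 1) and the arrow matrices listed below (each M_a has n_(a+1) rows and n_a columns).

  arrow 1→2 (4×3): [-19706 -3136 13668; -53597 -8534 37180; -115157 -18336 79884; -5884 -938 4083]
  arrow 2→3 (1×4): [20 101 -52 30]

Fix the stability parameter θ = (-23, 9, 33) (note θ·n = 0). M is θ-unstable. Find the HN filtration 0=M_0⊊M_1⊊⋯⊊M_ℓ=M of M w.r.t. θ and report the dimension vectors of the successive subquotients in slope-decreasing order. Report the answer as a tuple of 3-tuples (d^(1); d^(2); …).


Barcode: M ≅ I[1,2]^2, I[1,3], I[2,2]. HN layers by μ_θ (3 steps, strictly decreasing):
  μ^(1)=33; μ^(2)=9; μ^(3)=-23

((0, 0, 1); (0, 4, 0); (3, 0, 0))


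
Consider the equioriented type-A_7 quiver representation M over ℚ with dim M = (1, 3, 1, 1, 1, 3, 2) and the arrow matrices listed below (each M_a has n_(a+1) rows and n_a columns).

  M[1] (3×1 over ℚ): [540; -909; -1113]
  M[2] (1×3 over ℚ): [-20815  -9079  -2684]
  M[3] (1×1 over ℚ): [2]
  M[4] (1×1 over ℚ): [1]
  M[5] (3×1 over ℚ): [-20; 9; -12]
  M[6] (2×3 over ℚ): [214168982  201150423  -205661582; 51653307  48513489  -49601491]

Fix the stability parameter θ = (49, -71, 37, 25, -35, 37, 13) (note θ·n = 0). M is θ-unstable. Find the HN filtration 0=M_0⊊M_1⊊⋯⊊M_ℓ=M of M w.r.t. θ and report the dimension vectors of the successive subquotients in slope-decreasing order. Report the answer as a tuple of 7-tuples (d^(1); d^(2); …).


Interval decomposition of M: I[1,7], I[2,2]^2, I[6,6], I[6,7].
HN type (ℓ=5): μ^(1)=37; μ^(2)=25; μ^(3)=9; μ^(4)=-11; μ^(5)=-71

((0, 0, 0, 0, 0, 1, 0); (0, 0, 0, 0, 0, 2, 2); (0, 0, 1, 1, 1, 0, 0); (1, 1, 0, 0, 0, 0, 0); (0, 2, 0, 0, 0, 0, 0))


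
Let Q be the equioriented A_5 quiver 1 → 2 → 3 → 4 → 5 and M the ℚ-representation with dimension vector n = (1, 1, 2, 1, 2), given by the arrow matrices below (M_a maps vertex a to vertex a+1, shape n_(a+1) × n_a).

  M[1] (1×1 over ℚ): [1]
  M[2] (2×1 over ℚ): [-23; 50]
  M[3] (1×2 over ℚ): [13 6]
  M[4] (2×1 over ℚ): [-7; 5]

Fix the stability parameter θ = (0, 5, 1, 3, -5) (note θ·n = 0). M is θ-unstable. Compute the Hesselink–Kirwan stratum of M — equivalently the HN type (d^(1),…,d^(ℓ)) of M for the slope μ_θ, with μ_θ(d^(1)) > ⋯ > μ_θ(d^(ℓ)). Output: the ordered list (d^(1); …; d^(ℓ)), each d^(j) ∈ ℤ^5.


Interval decomposition of M: I[1,5], I[3,3], I[5,5].
HN type (ℓ=3): μ^(1)=1; μ^(2)=0; μ^(3)=-5

((0, 1, 2, 1, 1); (1, 0, 0, 0, 0); (0, 0, 0, 0, 1))


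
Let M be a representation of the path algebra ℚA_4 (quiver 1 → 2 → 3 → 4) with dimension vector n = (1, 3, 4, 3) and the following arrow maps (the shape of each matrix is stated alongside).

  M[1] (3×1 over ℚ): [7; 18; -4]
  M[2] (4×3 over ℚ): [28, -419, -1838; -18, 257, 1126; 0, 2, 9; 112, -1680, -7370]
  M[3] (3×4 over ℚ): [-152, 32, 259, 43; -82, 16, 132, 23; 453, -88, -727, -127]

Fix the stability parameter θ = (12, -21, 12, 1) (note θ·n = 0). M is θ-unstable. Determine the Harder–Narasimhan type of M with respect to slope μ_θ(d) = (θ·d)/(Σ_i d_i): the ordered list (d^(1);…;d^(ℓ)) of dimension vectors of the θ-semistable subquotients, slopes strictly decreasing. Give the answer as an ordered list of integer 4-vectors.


Interval decomposition of M: I[1,4], I[2,3], I[2,4], I[3,4].
HN type (ℓ=4): μ^(1)=12; μ^(2)=13/2; μ^(3)=-9/2; μ^(4)=-21

((0, 0, 1, 0); (0, 0, 3, 3); (1, 1, 0, 0); (0, 2, 0, 0))


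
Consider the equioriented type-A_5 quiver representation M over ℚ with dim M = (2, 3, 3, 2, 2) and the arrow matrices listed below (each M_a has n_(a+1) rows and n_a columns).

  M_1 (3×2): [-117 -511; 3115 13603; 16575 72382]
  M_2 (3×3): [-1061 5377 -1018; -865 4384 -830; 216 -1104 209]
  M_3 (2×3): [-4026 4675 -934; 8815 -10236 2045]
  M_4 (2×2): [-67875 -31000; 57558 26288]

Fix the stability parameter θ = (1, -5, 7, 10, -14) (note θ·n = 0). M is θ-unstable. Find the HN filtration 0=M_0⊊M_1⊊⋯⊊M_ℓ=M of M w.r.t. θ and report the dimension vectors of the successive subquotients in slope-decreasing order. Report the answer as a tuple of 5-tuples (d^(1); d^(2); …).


Via rank(M_{q-1}∘⋯∘M_p): M ≅ I[1,4], I[1,5], I[2,3], I[5,5].
μ_θ-semistable layers: μ^(1)=10; μ^(2)=7; μ^(3)=1; μ^(4)=-2; μ^(5)=-5; μ^(6)=-14

((0, 0, 0, 1, 0); (0, 0, 2, 0, 0); (0, 0, 1, 1, 1); (2, 2, 0, 0, 0); (0, 1, 0, 0, 0); (0, 0, 0, 0, 1))


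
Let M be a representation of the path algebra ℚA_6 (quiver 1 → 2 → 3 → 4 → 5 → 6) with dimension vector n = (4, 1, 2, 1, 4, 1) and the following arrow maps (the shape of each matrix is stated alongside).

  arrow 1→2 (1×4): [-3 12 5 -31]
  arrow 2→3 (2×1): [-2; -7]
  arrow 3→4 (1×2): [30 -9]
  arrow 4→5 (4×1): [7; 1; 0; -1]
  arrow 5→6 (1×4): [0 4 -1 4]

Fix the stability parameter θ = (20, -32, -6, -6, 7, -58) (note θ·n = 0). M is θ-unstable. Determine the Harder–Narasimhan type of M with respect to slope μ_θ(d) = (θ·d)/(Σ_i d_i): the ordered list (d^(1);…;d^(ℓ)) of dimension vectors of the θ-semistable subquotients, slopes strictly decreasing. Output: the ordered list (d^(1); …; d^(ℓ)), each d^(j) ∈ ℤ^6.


Via rank(M_{q-1}∘⋯∘M_p): M ≅ I[1,1]^3, I[1,5], I[3,3], I[5,5]^2, I[5,6].
μ_θ-semistable layers: μ^(1)=20; μ^(2)=7; μ^(3)=-6; μ^(4)=-51/2

((3, 0, 0, 0, 0, 0); (0, 0, 0, 0, 3, 0); (1, 1, 2, 1, 0, 0); (0, 0, 0, 0, 1, 1))


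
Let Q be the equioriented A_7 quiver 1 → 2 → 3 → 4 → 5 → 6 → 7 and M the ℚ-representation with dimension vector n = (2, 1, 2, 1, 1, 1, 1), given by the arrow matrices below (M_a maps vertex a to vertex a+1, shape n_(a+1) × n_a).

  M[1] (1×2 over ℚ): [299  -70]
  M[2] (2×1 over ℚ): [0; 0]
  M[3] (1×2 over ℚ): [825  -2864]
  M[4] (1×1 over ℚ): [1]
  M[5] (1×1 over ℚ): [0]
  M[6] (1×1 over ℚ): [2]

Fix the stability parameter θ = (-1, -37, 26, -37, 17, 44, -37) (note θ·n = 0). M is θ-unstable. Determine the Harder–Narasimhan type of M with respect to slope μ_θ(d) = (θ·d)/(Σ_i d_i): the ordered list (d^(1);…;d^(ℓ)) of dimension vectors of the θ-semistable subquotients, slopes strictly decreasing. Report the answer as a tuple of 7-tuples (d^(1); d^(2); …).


Via rank(M_{q-1}∘⋯∘M_p): M ≅ I[1,1], I[1,2], I[3,3], I[3,5], I[6,7].
μ_θ-semistable layers: μ^(1)=26; μ^(2)=17; μ^(3)=7/2; μ^(4)=-1; μ^(5)=-11/2; μ^(6)=-19

((0, 0, 1, 0, 0, 0, 0); (0, 0, 0, 0, 1, 0, 0); (0, 0, 0, 0, 0, 1, 1); (1, 0, 0, 0, 0, 0, 0); (0, 0, 1, 1, 0, 0, 0); (1, 1, 0, 0, 0, 0, 0))


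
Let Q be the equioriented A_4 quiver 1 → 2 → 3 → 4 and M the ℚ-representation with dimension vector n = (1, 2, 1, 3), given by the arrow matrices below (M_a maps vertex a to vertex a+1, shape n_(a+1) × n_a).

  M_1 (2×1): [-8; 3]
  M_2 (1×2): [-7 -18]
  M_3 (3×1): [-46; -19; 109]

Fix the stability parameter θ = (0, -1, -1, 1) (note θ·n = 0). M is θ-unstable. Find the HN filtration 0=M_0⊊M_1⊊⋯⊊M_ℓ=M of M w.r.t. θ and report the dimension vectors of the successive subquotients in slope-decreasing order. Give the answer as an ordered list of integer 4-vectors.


Via rank(M_{q-1}∘⋯∘M_p): M ≅ I[1,4], I[2,2], I[4,4]^2.
μ_θ-semistable layers: μ^(1)=1; μ^(2)=-2/3; μ^(3)=-1

((0, 0, 0, 3); (1, 1, 1, 0); (0, 1, 0, 0))


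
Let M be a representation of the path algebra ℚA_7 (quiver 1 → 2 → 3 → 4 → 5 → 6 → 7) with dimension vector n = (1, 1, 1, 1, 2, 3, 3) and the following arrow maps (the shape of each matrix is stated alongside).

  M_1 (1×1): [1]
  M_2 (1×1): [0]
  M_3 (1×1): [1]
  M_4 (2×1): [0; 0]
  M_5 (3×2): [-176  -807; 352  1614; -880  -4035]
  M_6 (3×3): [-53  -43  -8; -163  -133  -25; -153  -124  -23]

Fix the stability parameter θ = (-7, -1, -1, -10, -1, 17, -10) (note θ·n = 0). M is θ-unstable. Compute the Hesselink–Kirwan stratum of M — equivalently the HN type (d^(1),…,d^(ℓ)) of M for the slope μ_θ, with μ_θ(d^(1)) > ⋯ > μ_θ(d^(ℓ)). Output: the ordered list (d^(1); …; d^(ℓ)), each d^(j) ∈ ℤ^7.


Barcode: M ≅ I[1,2], I[3,4], I[5,5], I[5,7], I[6,7]^2. HN layers by μ_θ (4 steps, strictly decreasing):
  μ^(1)=7/2; μ^(2)=-1; μ^(3)=-11/2; μ^(4)=-7

((0, 0, 0, 0, 0, 3, 3); (0, 1, 0, 0, 2, 0, 0); (0, 0, 1, 1, 0, 0, 0); (1, 0, 0, 0, 0, 0, 0))
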